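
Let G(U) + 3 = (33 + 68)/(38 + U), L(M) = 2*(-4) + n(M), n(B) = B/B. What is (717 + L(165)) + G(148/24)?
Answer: 187961/265 ≈ 709.29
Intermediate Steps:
n(B) = 1
L(M) = -7 (L(M) = 2*(-4) + 1 = -8 + 1 = -7)
G(U) = -3 + 101/(38 + U) (G(U) = -3 + (33 + 68)/(38 + U) = -3 + 101/(38 + U))
(717 + L(165)) + G(148/24) = (717 - 7) + (-13 - 444/24)/(38 + 148/24) = 710 + (-13 - 444/24)/(38 + 148*(1/24)) = 710 + (-13 - 3*37/6)/(38 + 37/6) = 710 + (-13 - 37/2)/(265/6) = 710 + (6/265)*(-63/2) = 710 - 189/265 = 187961/265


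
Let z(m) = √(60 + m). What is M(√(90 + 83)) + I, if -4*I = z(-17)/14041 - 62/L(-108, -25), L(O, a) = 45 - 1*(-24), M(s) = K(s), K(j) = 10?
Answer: 1411/138 - √43/56164 ≈ 10.225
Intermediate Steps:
M(s) = 10
L(O, a) = 69 (L(O, a) = 45 + 24 = 69)
I = 31/138 - √43/56164 (I = -(√(60 - 17)/14041 - 62/69)/4 = -(√43*(1/14041) - 62*1/69)/4 = -(√43/14041 - 62/69)/4 = -(-62/69 + √43/14041)/4 = 31/138 - √43/56164 ≈ 0.22452)
M(√(90 + 83)) + I = 10 + (31/138 - √43/56164) = 1411/138 - √43/56164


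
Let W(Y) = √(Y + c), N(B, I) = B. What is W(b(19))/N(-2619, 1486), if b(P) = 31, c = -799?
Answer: -16*I*√3/2619 ≈ -0.010581*I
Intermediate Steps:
W(Y) = √(-799 + Y) (W(Y) = √(Y - 799) = √(-799 + Y))
W(b(19))/N(-2619, 1486) = √(-799 + 31)/(-2619) = √(-768)*(-1/2619) = (16*I*√3)*(-1/2619) = -16*I*√3/2619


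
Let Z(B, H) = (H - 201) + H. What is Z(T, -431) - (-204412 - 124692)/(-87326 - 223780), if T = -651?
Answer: -165517391/155553 ≈ -1064.1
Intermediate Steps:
Z(B, H) = -201 + 2*H (Z(B, H) = (-201 + H) + H = -201 + 2*H)
Z(T, -431) - (-204412 - 124692)/(-87326 - 223780) = (-201 + 2*(-431)) - (-204412 - 124692)/(-87326 - 223780) = (-201 - 862) - (-329104)/(-311106) = -1063 - (-329104)*(-1)/311106 = -1063 - 1*164552/155553 = -1063 - 164552/155553 = -165517391/155553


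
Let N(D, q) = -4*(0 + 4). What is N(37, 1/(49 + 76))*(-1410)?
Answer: 22560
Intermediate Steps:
N(D, q) = -16 (N(D, q) = -4*4 = -16)
N(37, 1/(49 + 76))*(-1410) = -16*(-1410) = 22560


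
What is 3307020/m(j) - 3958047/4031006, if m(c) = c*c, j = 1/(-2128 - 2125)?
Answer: 241124328630379761033/4031006 ≈ 5.9817e+13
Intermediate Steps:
j = -1/4253 (j = 1/(-4253) = -1/4253 ≈ -0.00023513)
m(c) = c**2
3307020/m(j) - 3958047/4031006 = 3307020/((-1/4253)**2) - 3958047/4031006 = 3307020/(1/18088009) - 3958047*1/4031006 = 3307020*18088009 - 3958047/4031006 = 59817407523180 - 3958047/4031006 = 241124328630379761033/4031006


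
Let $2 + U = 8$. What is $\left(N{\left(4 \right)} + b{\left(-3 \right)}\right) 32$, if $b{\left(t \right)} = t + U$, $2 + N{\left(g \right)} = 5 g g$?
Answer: $2592$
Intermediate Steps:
$U = 6$ ($U = -2 + 8 = 6$)
$N{\left(g \right)} = -2 + 5 g^{2}$ ($N{\left(g \right)} = -2 + 5 g g = -2 + 5 g^{2}$)
$b{\left(t \right)} = 6 + t$ ($b{\left(t \right)} = t + 6 = 6 + t$)
$\left(N{\left(4 \right)} + b{\left(-3 \right)}\right) 32 = \left(\left(-2 + 5 \cdot 4^{2}\right) + \left(6 - 3\right)\right) 32 = \left(\left(-2 + 5 \cdot 16\right) + 3\right) 32 = \left(\left(-2 + 80\right) + 3\right) 32 = \left(78 + 3\right) 32 = 81 \cdot 32 = 2592$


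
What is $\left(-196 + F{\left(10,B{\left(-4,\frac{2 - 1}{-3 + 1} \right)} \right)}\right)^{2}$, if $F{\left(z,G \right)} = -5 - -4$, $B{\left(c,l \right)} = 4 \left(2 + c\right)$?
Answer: $38809$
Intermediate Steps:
$B{\left(c,l \right)} = 8 + 4 c$
$F{\left(z,G \right)} = -1$ ($F{\left(z,G \right)} = -5 + 4 = -1$)
$\left(-196 + F{\left(10,B{\left(-4,\frac{2 - 1}{-3 + 1} \right)} \right)}\right)^{2} = \left(-196 - 1\right)^{2} = \left(-197\right)^{2} = 38809$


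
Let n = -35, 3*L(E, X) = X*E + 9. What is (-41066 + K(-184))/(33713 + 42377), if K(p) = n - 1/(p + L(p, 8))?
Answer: -5915608/10951525 ≈ -0.54016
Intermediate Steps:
L(E, X) = 3 + E*X/3 (L(E, X) = (X*E + 9)/3 = (E*X + 9)/3 = (9 + E*X)/3 = 3 + E*X/3)
K(p) = -35 - 1/(3 + 11*p/3) (K(p) = -35 - 1/(p + (3 + (⅓)*p*8)) = -35 - 1/(p + (3 + 8*p/3)) = -35 - 1/(3 + 11*p/3))
(-41066 + K(-184))/(33713 + 42377) = (-41066 + (-318 - 385*(-184))/(9 + 11*(-184)))/(33713 + 42377) = (-41066 + (-318 + 70840)/(9 - 2024))/76090 = (-41066 + 70522/(-2015))*(1/76090) = (-41066 - 1/2015*70522)*(1/76090) = (-41066 - 70522/2015)*(1/76090) = -82818512/2015*1/76090 = -5915608/10951525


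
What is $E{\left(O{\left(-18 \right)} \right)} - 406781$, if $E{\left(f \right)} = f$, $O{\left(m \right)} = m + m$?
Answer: $-406817$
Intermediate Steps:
$O{\left(m \right)} = 2 m$
$E{\left(O{\left(-18 \right)} \right)} - 406781 = 2 \left(-18\right) - 406781 = -36 - 406781 = -406817$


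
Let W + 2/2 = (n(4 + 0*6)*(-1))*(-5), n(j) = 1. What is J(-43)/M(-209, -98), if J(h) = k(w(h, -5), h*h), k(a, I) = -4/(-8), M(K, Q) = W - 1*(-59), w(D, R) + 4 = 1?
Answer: 1/126 ≈ 0.0079365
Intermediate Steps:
W = 4 (W = -1 + (1*(-1))*(-5) = -1 - 1*(-5) = -1 + 5 = 4)
w(D, R) = -3 (w(D, R) = -4 + 1 = -3)
M(K, Q) = 63 (M(K, Q) = 4 - 1*(-59) = 4 + 59 = 63)
k(a, I) = ½ (k(a, I) = -4*(-⅛) = ½)
J(h) = ½
J(-43)/M(-209, -98) = (½)/63 = (½)*(1/63) = 1/126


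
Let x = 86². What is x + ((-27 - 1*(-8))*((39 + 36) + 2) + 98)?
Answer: 6031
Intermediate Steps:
x = 7396
x + ((-27 - 1*(-8))*((39 + 36) + 2) + 98) = 7396 + ((-27 - 1*(-8))*((39 + 36) + 2) + 98) = 7396 + ((-27 + 8)*(75 + 2) + 98) = 7396 + (-19*77 + 98) = 7396 + (-1463 + 98) = 7396 - 1365 = 6031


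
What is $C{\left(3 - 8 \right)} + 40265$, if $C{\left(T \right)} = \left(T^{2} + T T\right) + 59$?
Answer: $40374$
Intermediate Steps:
$C{\left(T \right)} = 59 + 2 T^{2}$ ($C{\left(T \right)} = \left(T^{2} + T^{2}\right) + 59 = 2 T^{2} + 59 = 59 + 2 T^{2}$)
$C{\left(3 - 8 \right)} + 40265 = \left(59 + 2 \left(3 - 8\right)^{2}\right) + 40265 = \left(59 + 2 \left(-5\right)^{2}\right) + 40265 = \left(59 + 2 \cdot 25\right) + 40265 = \left(59 + 50\right) + 40265 = 109 + 40265 = 40374$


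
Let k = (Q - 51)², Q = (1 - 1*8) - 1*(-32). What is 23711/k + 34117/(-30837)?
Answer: 708113015/20845812 ≈ 33.969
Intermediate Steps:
Q = 25 (Q = (1 - 8) + 32 = -7 + 32 = 25)
k = 676 (k = (25 - 51)² = (-26)² = 676)
23711/k + 34117/(-30837) = 23711/676 + 34117/(-30837) = 23711*(1/676) + 34117*(-1/30837) = 23711/676 - 34117/30837 = 708113015/20845812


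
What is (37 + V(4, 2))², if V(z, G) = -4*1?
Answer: 1089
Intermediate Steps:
V(z, G) = -4
(37 + V(4, 2))² = (37 - 4)² = 33² = 1089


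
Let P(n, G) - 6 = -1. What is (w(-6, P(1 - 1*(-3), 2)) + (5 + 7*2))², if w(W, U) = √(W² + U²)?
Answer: (19 + √61)² ≈ 718.79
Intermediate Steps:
P(n, G) = 5 (P(n, G) = 6 - 1 = 5)
w(W, U) = √(U² + W²)
(w(-6, P(1 - 1*(-3), 2)) + (5 + 7*2))² = (√(5² + (-6)²) + (5 + 7*2))² = (√(25 + 36) + (5 + 14))² = (√61 + 19)² = (19 + √61)²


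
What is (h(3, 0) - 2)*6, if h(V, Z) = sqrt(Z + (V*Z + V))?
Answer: -12 + 6*sqrt(3) ≈ -1.6077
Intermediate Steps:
h(V, Z) = sqrt(V + Z + V*Z) (h(V, Z) = sqrt(Z + (V + V*Z)) = sqrt(V + Z + V*Z))
(h(3, 0) - 2)*6 = (sqrt(3 + 0 + 3*0) - 2)*6 = (sqrt(3 + 0 + 0) - 2)*6 = (sqrt(3) - 2)*6 = (-2 + sqrt(3))*6 = -12 + 6*sqrt(3)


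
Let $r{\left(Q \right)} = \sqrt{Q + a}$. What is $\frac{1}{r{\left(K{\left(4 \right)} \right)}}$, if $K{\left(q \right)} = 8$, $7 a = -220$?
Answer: $- \frac{i \sqrt{287}}{82} \approx - 0.2066 i$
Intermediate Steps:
$a = - \frac{220}{7}$ ($a = \frac{1}{7} \left(-220\right) = - \frac{220}{7} \approx -31.429$)
$r{\left(Q \right)} = \sqrt{- \frac{220}{7} + Q}$ ($r{\left(Q \right)} = \sqrt{Q - \frac{220}{7}} = \sqrt{- \frac{220}{7} + Q}$)
$\frac{1}{r{\left(K{\left(4 \right)} \right)}} = \frac{1}{\frac{1}{7} \sqrt{-1540 + 49 \cdot 8}} = \frac{1}{\frac{1}{7} \sqrt{-1540 + 392}} = \frac{1}{\frac{1}{7} \sqrt{-1148}} = \frac{1}{\frac{1}{7} \cdot 2 i \sqrt{287}} = \frac{1}{\frac{2}{7} i \sqrt{287}} = - \frac{i \sqrt{287}}{82}$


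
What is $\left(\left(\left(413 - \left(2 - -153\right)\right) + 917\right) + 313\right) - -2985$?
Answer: $4473$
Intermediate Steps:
$\left(\left(\left(413 - \left(2 - -153\right)\right) + 917\right) + 313\right) - -2985 = \left(\left(\left(413 - \left(2 + 153\right)\right) + 917\right) + 313\right) + 2985 = \left(\left(\left(413 - 155\right) + 917\right) + 313\right) + 2985 = \left(\left(258 + 917\right) + 313\right) + 2985 = \left(1175 + 313\right) + 2985 = 1488 + 2985 = 4473$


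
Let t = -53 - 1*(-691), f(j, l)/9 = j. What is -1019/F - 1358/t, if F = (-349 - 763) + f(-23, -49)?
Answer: -570540/420761 ≈ -1.3560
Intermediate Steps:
f(j, l) = 9*j
t = 638 (t = -53 + 691 = 638)
F = -1319 (F = (-349 - 763) + 9*(-23) = -1112 - 207 = -1319)
-1019/F - 1358/t = -1019/(-1319) - 1358/638 = -1019*(-1/1319) - 1358*1/638 = 1019/1319 - 679/319 = -570540/420761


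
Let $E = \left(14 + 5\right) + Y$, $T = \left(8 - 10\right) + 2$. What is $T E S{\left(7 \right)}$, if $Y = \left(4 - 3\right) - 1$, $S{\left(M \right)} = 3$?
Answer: $0$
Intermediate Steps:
$T = 0$ ($T = -2 + 2 = 0$)
$Y = 0$ ($Y = 1 - 1 = 0$)
$E = 19$ ($E = \left(14 + 5\right) + 0 = 19 + 0 = 19$)
$T E S{\left(7 \right)} = 0 \cdot 19 \cdot 3 = 0 \cdot 3 = 0$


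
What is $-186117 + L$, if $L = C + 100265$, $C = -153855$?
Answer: $-239707$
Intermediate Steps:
$L = -53590$ ($L = -153855 + 100265 = -53590$)
$-186117 + L = -186117 - 53590 = -239707$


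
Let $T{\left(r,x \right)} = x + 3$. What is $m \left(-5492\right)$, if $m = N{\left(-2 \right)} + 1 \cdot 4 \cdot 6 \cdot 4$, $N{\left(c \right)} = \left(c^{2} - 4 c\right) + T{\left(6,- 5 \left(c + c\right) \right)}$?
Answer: $-719452$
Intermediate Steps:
$T{\left(r,x \right)} = 3 + x$
$N{\left(c \right)} = 3 + c^{2} - 14 c$ ($N{\left(c \right)} = \left(c^{2} - 4 c\right) - \left(-3 + 5 \left(c + c\right)\right) = \left(c^{2} - 4 c\right) - \left(-3 + 5 \cdot 2 c\right) = \left(c^{2} - 4 c\right) - \left(-3 + 10 c\right) = 3 + c^{2} - 14 c$)
$m = 131$ ($m = \left(3 + \left(-2\right)^{2} - -28\right) + 1 \cdot 4 \cdot 6 \cdot 4 = \left(3 + 4 + 28\right) + 4 \cdot 6 \cdot 4 = 35 + 24 \cdot 4 = 35 + 96 = 131$)
$m \left(-5492\right) = 131 \left(-5492\right) = -719452$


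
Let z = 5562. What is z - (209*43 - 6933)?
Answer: 3508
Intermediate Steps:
z - (209*43 - 6933) = 5562 - (209*43 - 6933) = 5562 - (8987 - 6933) = 5562 - 1*2054 = 5562 - 2054 = 3508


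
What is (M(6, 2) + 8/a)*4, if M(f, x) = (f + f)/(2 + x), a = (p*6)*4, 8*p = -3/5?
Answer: -52/9 ≈ -5.7778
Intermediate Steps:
p = -3/40 (p = (-3/5)/8 = (-3*⅕)/8 = (⅛)*(-⅗) = -3/40 ≈ -0.075000)
a = -9/5 (a = -3/40*6*4 = -9/20*4 = -9/5 ≈ -1.8000)
M(f, x) = 2*f/(2 + x) (M(f, x) = (2*f)/(2 + x) = 2*f/(2 + x))
(M(6, 2) + 8/a)*4 = (2*6/(2 + 2) + 8/(-9/5))*4 = (2*6/4 + 8*(-5/9))*4 = (2*6*(¼) - 40/9)*4 = (3 - 40/9)*4 = -13/9*4 = -52/9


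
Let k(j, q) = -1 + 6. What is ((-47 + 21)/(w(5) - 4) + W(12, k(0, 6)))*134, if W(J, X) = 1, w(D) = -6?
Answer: 2412/5 ≈ 482.40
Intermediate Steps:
k(j, q) = 5
((-47 + 21)/(w(5) - 4) + W(12, k(0, 6)))*134 = ((-47 + 21)/(-6 - 4) + 1)*134 = (-26/(-10) + 1)*134 = (-26*(-1/10) + 1)*134 = (13/5 + 1)*134 = (18/5)*134 = 2412/5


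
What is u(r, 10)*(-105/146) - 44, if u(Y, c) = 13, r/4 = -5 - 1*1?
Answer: -7789/146 ≈ -53.349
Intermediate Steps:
r = -24 (r = 4*(-5 - 1*1) = 4*(-5 - 1) = 4*(-6) = -24)
u(r, 10)*(-105/146) - 44 = 13*(-105/146) - 44 = -1365/146 - 44 = -7789/146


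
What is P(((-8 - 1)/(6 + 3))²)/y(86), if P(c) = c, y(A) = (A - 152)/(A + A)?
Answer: -86/33 ≈ -2.6061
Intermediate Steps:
y(A) = (-152 + A)/(2*A) (y(A) = (-152 + A)/((2*A)) = (-152 + A)*(1/(2*A)) = (-152 + A)/(2*A))
P(((-8 - 1)/(6 + 3))²)/y(86) = ((-8 - 1)/(6 + 3))²/(((½)*(-152 + 86)/86)) = (-9/9)²/(((½)*(1/86)*(-66))) = (-9*⅑)²/(-33/86) = (-1)²*(-86/33) = 1*(-86/33) = -86/33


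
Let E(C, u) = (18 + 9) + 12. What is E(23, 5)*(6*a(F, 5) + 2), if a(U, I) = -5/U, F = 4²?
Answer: 39/8 ≈ 4.8750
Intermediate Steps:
F = 16
E(C, u) = 39 (E(C, u) = 27 + 12 = 39)
E(23, 5)*(6*a(F, 5) + 2) = 39*(6*(-5/16) + 2) = 39*(-15/8 + 2) = 39*(⅛) = 39/8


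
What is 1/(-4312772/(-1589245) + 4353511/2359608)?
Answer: 3749995215960/17095246902571 ≈ 0.21936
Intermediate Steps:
1/(-4312772/(-1589245) + 4353511/2359608) = 1/(-4312772*(-1/1589245) + 4353511*(1/2359608)) = 1/(4312772/1589245 + 4353511/2359608) = 1/(17095246902571/3749995215960) = 3749995215960/17095246902571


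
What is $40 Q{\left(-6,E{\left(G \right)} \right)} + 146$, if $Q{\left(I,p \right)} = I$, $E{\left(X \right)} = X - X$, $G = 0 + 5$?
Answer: $-94$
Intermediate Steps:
$G = 5$
$E{\left(X \right)} = 0$
$40 Q{\left(-6,E{\left(G \right)} \right)} + 146 = 40 \left(-6\right) + 146 = -240 + 146 = -94$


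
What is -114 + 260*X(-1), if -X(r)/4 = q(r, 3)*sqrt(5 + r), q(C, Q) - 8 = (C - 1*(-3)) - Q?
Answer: -14674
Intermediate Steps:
q(C, Q) = 11 + C - Q (q(C, Q) = 8 + ((C - 1*(-3)) - Q) = 8 + ((C + 3) - Q) = 8 + ((3 + C) - Q) = 8 + (3 + C - Q) = 11 + C - Q)
X(r) = -4*sqrt(5 + r)*(8 + r) (X(r) = -4*(11 + r - 1*3)*sqrt(5 + r) = -4*(11 + r - 3)*sqrt(5 + r) = -4*(8 + r)*sqrt(5 + r) = -4*sqrt(5 + r)*(8 + r))
-114 + 260*X(-1) = -114 + 260*(4*sqrt(5 - 1)*(-8 - 1*(-1))) = -114 + 260*(4*sqrt(4)*(-8 + 1)) = -114 + 260*(4*2*(-7)) = -114 + 260*(-56) = -114 - 14560 = -14674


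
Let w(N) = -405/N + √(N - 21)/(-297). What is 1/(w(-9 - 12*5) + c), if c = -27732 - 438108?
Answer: -483044745051/225018728771924903 + 52371*I*√10/1125093643859624515 ≈ -2.1467e-6 + 1.472e-13*I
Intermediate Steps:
c = -465840
w(N) = -405/N - √(-21 + N)/297 (w(N) = -405/N + √(-21 + N)*(-1/297) = -405/N - √(-21 + N)/297)
1/(w(-9 - 12*5) + c) = 1/((-405/(-9 - 12*5) - √(-21 + (-9 - 12*5))/297) - 465840) = 1/((-405/(-9 - 60) - √(-21 + (-9 - 60))/297) - 465840) = 1/((-405/(-69) - √(-21 - 69)/297) - 465840) = 1/((-405*(-1/69) - I*√10/99) - 465840) = 1/((135/23 - I*√10/99) - 465840) = 1/(-10714185/23 - I*√10/99)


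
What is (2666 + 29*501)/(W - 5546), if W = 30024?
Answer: 17195/24478 ≈ 0.70247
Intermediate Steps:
(2666 + 29*501)/(W - 5546) = (2666 + 29*501)/(30024 - 5546) = (2666 + 14529)/24478 = 17195*(1/24478) = 17195/24478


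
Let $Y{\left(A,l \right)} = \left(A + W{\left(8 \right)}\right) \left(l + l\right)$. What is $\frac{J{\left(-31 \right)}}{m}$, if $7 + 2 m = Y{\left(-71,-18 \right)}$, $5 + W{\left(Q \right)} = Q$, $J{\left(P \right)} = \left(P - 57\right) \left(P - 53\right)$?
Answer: $\frac{14784}{2441} \approx 6.0565$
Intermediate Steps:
$J{\left(P \right)} = \left(-57 + P\right) \left(-53 + P\right)$
$W{\left(Q \right)} = -5 + Q$
$Y{\left(A,l \right)} = 2 l \left(3 + A\right)$ ($Y{\left(A,l \right)} = \left(A + \left(-5 + 8\right)\right) \left(l + l\right) = \left(A + 3\right) 2 l = \left(3 + A\right) 2 l = 2 l \left(3 + A\right)$)
$m = \frac{2441}{2}$ ($m = - \frac{7}{2} + \frac{2 \left(-18\right) \left(3 - 71\right)}{2} = - \frac{7}{2} + \frac{2 \left(-18\right) \left(-68\right)}{2} = - \frac{7}{2} + \frac{1}{2} \cdot 2448 = - \frac{7}{2} + 1224 = \frac{2441}{2} \approx 1220.5$)
$\frac{J{\left(-31 \right)}}{m} = \frac{3021 + \left(-31\right)^{2} - -3410}{\frac{2441}{2}} = \left(3021 + 961 + 3410\right) \frac{2}{2441} = 7392 \cdot \frac{2}{2441} = \frac{14784}{2441}$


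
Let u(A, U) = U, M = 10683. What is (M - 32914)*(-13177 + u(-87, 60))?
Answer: 291604027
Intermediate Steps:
(M - 32914)*(-13177 + u(-87, 60)) = (10683 - 32914)*(-13177 + 60) = -22231*(-13117) = 291604027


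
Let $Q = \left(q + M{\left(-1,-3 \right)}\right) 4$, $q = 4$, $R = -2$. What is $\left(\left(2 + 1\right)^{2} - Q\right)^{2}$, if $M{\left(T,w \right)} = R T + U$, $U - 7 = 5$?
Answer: $3969$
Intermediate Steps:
$U = 12$ ($U = 7 + 5 = 12$)
$M{\left(T,w \right)} = 12 - 2 T$ ($M{\left(T,w \right)} = - 2 T + 12 = 12 - 2 T$)
$Q = 72$ ($Q = \left(4 + \left(12 - -2\right)\right) 4 = \left(4 + \left(12 + 2\right)\right) 4 = \left(4 + 14\right) 4 = 18 \cdot 4 = 72$)
$\left(\left(2 + 1\right)^{2} - Q\right)^{2} = \left(\left(2 + 1\right)^{2} - 72\right)^{2} = \left(3^{2} - 72\right)^{2} = \left(9 - 72\right)^{2} = \left(-63\right)^{2} = 3969$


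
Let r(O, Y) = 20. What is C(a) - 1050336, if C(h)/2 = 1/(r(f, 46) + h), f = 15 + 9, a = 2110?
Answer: -1118607839/1065 ≈ -1.0503e+6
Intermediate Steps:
f = 24
C(h) = 2/(20 + h)
C(a) - 1050336 = 2/(20 + 2110) - 1050336 = 2/2130 - 1050336 = 2*(1/2130) - 1050336 = 1/1065 - 1050336 = -1118607839/1065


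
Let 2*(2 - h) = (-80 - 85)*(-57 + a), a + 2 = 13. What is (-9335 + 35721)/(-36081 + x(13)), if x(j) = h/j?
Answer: -171509/236423 ≈ -0.72543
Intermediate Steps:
a = 11 (a = -2 + 13 = 11)
h = -3793 (h = 2 - (-80 - 85)*(-57 + 11)/2 = 2 - (-165)*(-46)/2 = 2 - ½*7590 = 2 - 3795 = -3793)
x(j) = -3793/j
(-9335 + 35721)/(-36081 + x(13)) = (-9335 + 35721)/(-36081 - 3793/13) = 26386/(-36081 - 3793*1/13) = 26386/(-36081 - 3793/13) = 26386/(-472846/13) = 26386*(-13/472846) = -171509/236423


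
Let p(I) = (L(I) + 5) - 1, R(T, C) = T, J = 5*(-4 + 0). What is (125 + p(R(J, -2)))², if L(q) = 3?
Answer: 17424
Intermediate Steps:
J = -20 (J = 5*(-4) = -20)
p(I) = 7 (p(I) = (3 + 5) - 1 = 8 - 1 = 7)
(125 + p(R(J, -2)))² = (125 + 7)² = 132² = 17424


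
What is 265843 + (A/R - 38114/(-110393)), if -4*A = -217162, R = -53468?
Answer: 3138264941966235/11804985848 ≈ 2.6584e+5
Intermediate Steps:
A = 108581/2 (A = -¼*(-217162) = 108581/2 ≈ 54291.)
265843 + (A/R - 38114/(-110393)) = 265843 + ((108581/2)/(-53468) - 38114/(-110393)) = 265843 + ((108581/2)*(-1/53468) - 38114*(-1/110393)) = 265843 + (-108581/106936 + 38114/110393) = 265843 - 7910823629/11804985848 = 3138264941966235/11804985848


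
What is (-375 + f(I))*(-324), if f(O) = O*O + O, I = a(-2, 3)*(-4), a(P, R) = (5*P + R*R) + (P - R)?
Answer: -72900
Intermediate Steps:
a(P, R) = R² - R + 6*P (a(P, R) = (5*P + R²) + (P - R) = (R² + 5*P) + (P - R) = R² - R + 6*P)
I = 24 (I = (3² - 1*3 + 6*(-2))*(-4) = (9 - 3 - 12)*(-4) = -6*(-4) = 24)
f(O) = O + O² (f(O) = O² + O = O + O²)
(-375 + f(I))*(-324) = (-375 + 24*(1 + 24))*(-324) = (-375 + 24*25)*(-324) = (-375 + 600)*(-324) = 225*(-324) = -72900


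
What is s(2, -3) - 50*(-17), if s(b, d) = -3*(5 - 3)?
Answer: 844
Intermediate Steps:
s(b, d) = -6 (s(b, d) = -3*2 = -6)
s(2, -3) - 50*(-17) = -6 - 50*(-17) = -6 - 10*(-85) = -6 + 850 = 844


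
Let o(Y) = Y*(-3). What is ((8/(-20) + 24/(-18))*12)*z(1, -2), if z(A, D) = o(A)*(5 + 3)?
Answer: 2496/5 ≈ 499.20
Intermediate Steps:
o(Y) = -3*Y
z(A, D) = -24*A (z(A, D) = (-3*A)*(5 + 3) = -3*A*8 = -24*A)
((8/(-20) + 24/(-18))*12)*z(1, -2) = ((8/(-20) + 24/(-18))*12)*(-24*1) = ((8*(-1/20) + 24*(-1/18))*12)*(-24) = ((-2/5 - 4/3)*12)*(-24) = -26/15*12*(-24) = -104/5*(-24) = 2496/5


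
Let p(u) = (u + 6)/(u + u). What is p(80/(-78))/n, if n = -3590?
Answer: 97/143600 ≈ 0.00067549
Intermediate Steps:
p(u) = (6 + u)/(2*u) (p(u) = (6 + u)/((2*u)) = (6 + u)*(1/(2*u)) = (6 + u)/(2*u))
p(80/(-78))/n = ((6 + 80/(-78))/(2*((80/(-78)))))/(-3590) = ((6 + 80*(-1/78))/(2*((80*(-1/78)))))*(-1/3590) = ((6 - 40/39)/(2*(-40/39)))*(-1/3590) = ((1/2)*(-39/40)*(194/39))*(-1/3590) = -97/40*(-1/3590) = 97/143600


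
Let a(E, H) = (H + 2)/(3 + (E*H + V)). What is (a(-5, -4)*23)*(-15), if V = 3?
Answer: 345/13 ≈ 26.538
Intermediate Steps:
a(E, H) = (2 + H)/(6 + E*H) (a(E, H) = (H + 2)/(3 + (E*H + 3)) = (2 + H)/(3 + (3 + E*H)) = (2 + H)/(6 + E*H))
(a(-5, -4)*23)*(-15) = (((2 - 4)/(6 - 5*(-4)))*23)*(-15) = ((-2/(6 + 20))*23)*(-15) = ((-2/26)*23)*(-15) = (((1/26)*(-2))*23)*(-15) = -1/13*23*(-15) = -23/13*(-15) = 345/13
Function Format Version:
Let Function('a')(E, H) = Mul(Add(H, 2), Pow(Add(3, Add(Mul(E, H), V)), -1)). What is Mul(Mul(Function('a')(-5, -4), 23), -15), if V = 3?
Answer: Rational(345, 13) ≈ 26.538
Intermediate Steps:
Function('a')(E, H) = Mul(Pow(Add(6, Mul(E, H)), -1), Add(2, H)) (Function('a')(E, H) = Mul(Add(H, 2), Pow(Add(3, Add(Mul(E, H), 3)), -1)) = Mul(Add(2, H), Pow(Add(3, Add(3, Mul(E, H))), -1)) = Mul(Add(2, H), Pow(Add(6, Mul(E, H)), -1)) = Mul(Pow(Add(6, Mul(E, H)), -1), Add(2, H)))
Mul(Mul(Function('a')(-5, -4), 23), -15) = Mul(Mul(Mul(Pow(Add(6, Mul(-5, -4)), -1), Add(2, -4)), 23), -15) = Mul(Mul(Mul(Pow(Add(6, 20), -1), -2), 23), -15) = Mul(Mul(Mul(Pow(26, -1), -2), 23), -15) = Mul(Mul(Mul(Rational(1, 26), -2), 23), -15) = Mul(Mul(Rational(-1, 13), 23), -15) = Mul(Rational(-23, 13), -15) = Rational(345, 13)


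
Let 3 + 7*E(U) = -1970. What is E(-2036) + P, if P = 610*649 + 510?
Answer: 2772827/7 ≈ 3.9612e+5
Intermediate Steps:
E(U) = -1973/7 (E(U) = -3/7 + (⅐)*(-1970) = -3/7 - 1970/7 = -1973/7)
P = 396400 (P = 395890 + 510 = 396400)
E(-2036) + P = -1973/7 + 396400 = 2772827/7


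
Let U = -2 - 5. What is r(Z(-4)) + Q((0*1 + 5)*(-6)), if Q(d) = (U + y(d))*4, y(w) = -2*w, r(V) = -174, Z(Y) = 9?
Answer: 38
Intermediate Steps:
U = -7
Q(d) = -28 - 8*d (Q(d) = (-7 - 2*d)*4 = -28 - 8*d)
r(Z(-4)) + Q((0*1 + 5)*(-6)) = -174 + (-28 - 8*(0*1 + 5)*(-6)) = -174 + (-28 - 8*(0 + 5)*(-6)) = -174 + (-28 - 40*(-6)) = -174 + (-28 - 8*(-30)) = -174 + (-28 + 240) = -174 + 212 = 38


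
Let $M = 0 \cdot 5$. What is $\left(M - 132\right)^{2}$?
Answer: $17424$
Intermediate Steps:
$M = 0$
$\left(M - 132\right)^{2} = \left(0 - 132\right)^{2} = \left(-132\right)^{2} = 17424$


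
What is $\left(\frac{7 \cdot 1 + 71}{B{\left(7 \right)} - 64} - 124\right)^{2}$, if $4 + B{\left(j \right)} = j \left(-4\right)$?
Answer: $\frac{3988009}{256} \approx 15578.0$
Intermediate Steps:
$B{\left(j \right)} = -4 - 4 j$ ($B{\left(j \right)} = -4 + j \left(-4\right) = -4 - 4 j$)
$\left(\frac{7 \cdot 1 + 71}{B{\left(7 \right)} - 64} - 124\right)^{2} = \left(\frac{7 \cdot 1 + 71}{\left(-4 - 28\right) - 64} - 124\right)^{2} = \left(\frac{7 + 71}{\left(-4 - 28\right) - 64} - 124\right)^{2} = \left(\frac{78}{-32 - 64} - 124\right)^{2} = \left(\frac{78}{-96} - 124\right)^{2} = \left(78 \left(- \frac{1}{96}\right) - 124\right)^{2} = \left(- \frac{13}{16} - 124\right)^{2} = \left(- \frac{1997}{16}\right)^{2} = \frac{3988009}{256}$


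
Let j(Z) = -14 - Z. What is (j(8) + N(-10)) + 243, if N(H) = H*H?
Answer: 321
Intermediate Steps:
N(H) = H**2
(j(8) + N(-10)) + 243 = ((-14 - 1*8) + (-10)**2) + 243 = ((-14 - 8) + 100) + 243 = (-22 + 100) + 243 = 78 + 243 = 321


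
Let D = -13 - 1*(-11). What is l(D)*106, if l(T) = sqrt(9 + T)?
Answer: 106*sqrt(7) ≈ 280.45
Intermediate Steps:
D = -2 (D = -13 + 11 = -2)
l(D)*106 = sqrt(9 - 2)*106 = sqrt(7)*106 = 106*sqrt(7)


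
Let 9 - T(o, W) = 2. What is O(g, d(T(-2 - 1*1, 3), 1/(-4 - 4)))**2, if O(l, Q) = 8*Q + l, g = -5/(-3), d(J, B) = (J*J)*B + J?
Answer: 676/9 ≈ 75.111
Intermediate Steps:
T(o, W) = 7 (T(o, W) = 9 - 1*2 = 9 - 2 = 7)
d(J, B) = J + B*J**2 (d(J, B) = J**2*B + J = B*J**2 + J = J + B*J**2)
g = 5/3 (g = -5*(-1/3) = 5/3 ≈ 1.6667)
O(l, Q) = l + 8*Q
O(g, d(T(-2 - 1*1, 3), 1/(-4 - 4)))**2 = (5/3 + 8*(7*(1 + 7/(-4 - 4))))**2 = (5/3 + 8*(7*(1 + 7/(-8))))**2 = (5/3 + 8*(7*(1 - 1/8*7)))**2 = (5/3 + 8*(7*(1 - 7/8)))**2 = (5/3 + 8*(7*(1/8)))**2 = (5/3 + 8*(7/8))**2 = (5/3 + 7)**2 = (26/3)**2 = 676/9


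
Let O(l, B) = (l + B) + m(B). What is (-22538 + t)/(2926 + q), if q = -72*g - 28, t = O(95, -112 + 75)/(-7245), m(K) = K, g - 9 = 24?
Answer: -7775611/180090 ≈ -43.176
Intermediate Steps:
g = 33 (g = 9 + 24 = 33)
O(l, B) = l + 2*B (O(l, B) = (l + B) + B = (B + l) + B = l + 2*B)
t = -1/345 (t = (95 + 2*(-112 + 75))/(-7245) = (95 + 2*(-37))*(-1/7245) = (95 - 74)*(-1/7245) = 21*(-1/7245) = -1/345 ≈ -0.0028986)
q = -2404 (q = -72*33 - 28 = -2376 - 28 = -2404)
(-22538 + t)/(2926 + q) = (-22538 - 1/345)/(2926 - 2404) = -7775611/345/522 = -7775611/345*1/522 = -7775611/180090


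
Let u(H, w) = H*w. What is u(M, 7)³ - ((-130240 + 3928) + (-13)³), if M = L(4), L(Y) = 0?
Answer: 128509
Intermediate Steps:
M = 0
u(M, 7)³ - ((-130240 + 3928) + (-13)³) = (0*7)³ - ((-130240 + 3928) + (-13)³) = 0³ - (-126312 - 2197) = 0 - 1*(-128509) = 0 + 128509 = 128509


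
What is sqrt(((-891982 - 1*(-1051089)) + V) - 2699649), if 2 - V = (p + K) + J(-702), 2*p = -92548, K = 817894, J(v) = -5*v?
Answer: I*sqrt(3315670) ≈ 1820.9*I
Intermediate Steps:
p = -46274 (p = (1/2)*(-92548) = -46274)
V = -775128 (V = 2 - ((-46274 + 817894) - 5*(-702)) = 2 - (771620 + 3510) = 2 - 1*775130 = 2 - 775130 = -775128)
sqrt(((-891982 - 1*(-1051089)) + V) - 2699649) = sqrt(((-891982 - 1*(-1051089)) - 775128) - 2699649) = sqrt(((-891982 + 1051089) - 775128) - 2699649) = sqrt((159107 - 775128) - 2699649) = sqrt(-616021 - 2699649) = sqrt(-3315670) = I*sqrt(3315670)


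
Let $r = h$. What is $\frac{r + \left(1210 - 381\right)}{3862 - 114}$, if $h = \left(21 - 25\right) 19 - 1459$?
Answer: $- \frac{353}{1874} \approx -0.18837$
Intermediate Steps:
$h = -1535$ ($h = \left(-4\right) 19 - 1459 = -76 - 1459 = -1535$)
$r = -1535$
$\frac{r + \left(1210 - 381\right)}{3862 - 114} = \frac{-1535 + \left(1210 - 381\right)}{3862 - 114} = \frac{-1535 + 829}{3748} = \left(-706\right) \frac{1}{3748} = - \frac{353}{1874}$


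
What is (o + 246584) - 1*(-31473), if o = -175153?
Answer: 102904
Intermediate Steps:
(o + 246584) - 1*(-31473) = (-175153 + 246584) - 1*(-31473) = 71431 + 31473 = 102904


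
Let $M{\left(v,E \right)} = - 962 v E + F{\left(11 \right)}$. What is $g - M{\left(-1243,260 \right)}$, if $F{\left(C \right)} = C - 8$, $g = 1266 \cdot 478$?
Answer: $-310294015$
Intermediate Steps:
$g = 605148$
$F{\left(C \right)} = -8 + C$
$M{\left(v,E \right)} = 3 - 962 E v$ ($M{\left(v,E \right)} = - 962 v E + \left(-8 + 11\right) = - 962 E v + 3 = 3 - 962 E v$)
$g - M{\left(-1243,260 \right)} = 605148 - \left(3 - 250120 \left(-1243\right)\right) = 605148 - \left(3 + 310899160\right) = 605148 - 310899163 = -310294015$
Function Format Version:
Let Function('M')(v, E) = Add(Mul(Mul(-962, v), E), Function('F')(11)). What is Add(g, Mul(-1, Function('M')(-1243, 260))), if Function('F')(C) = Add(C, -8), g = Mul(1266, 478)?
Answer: -310294015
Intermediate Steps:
g = 605148
Function('F')(C) = Add(-8, C)
Function('M')(v, E) = Add(3, Mul(-962, E, v)) (Function('M')(v, E) = Add(Mul(Mul(-962, v), E), Add(-8, 11)) = Add(Mul(-962, E, v), 3) = Add(3, Mul(-962, E, v)))
Add(g, Mul(-1, Function('M')(-1243, 260))) = Add(605148, Mul(-1, Add(3, Mul(-962, 260, -1243)))) = Add(605148, Mul(-1, Add(3, 310899160))) = Add(605148, Mul(-1, 310899163)) = Add(605148, -310899163) = -310294015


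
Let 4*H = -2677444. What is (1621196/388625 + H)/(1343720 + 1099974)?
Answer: -260128797429/949680580750 ≈ -0.27391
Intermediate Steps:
H = -669361 (H = (1/4)*(-2677444) = -669361)
(1621196/388625 + H)/(1343720 + 1099974) = (1621196/388625 - 669361)/(1343720 + 1099974) = (1621196*(1/388625) - 669361)/2443694 = (1621196/388625 - 669361)*(1/2443694) = -260128797429/388625*1/2443694 = -260128797429/949680580750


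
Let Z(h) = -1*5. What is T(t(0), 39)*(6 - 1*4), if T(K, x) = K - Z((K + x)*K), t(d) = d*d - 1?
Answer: 8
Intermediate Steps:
t(d) = -1 + d**2 (t(d) = d**2 - 1 = -1 + d**2)
Z(h) = -5
T(K, x) = 5 + K (T(K, x) = K - 1*(-5) = K + 5 = 5 + K)
T(t(0), 39)*(6 - 1*4) = (5 + (-1 + 0**2))*(6 - 1*4) = (5 + (-1 + 0))*(6 - 4) = (5 - 1)*2 = 4*2 = 8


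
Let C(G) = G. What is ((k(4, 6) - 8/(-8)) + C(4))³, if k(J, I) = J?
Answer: 729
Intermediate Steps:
((k(4, 6) - 8/(-8)) + C(4))³ = ((4 - 8/(-8)) + 4)³ = ((4 - 8*(-⅛)) + 4)³ = ((4 + 1) + 4)³ = (5 + 4)³ = 9³ = 729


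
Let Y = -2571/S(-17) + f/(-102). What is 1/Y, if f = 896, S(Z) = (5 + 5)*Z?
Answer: 510/3233 ≈ 0.15775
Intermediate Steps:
S(Z) = 10*Z
Y = 3233/510 (Y = -2571/(10*(-17)) + 896/(-102) = -2571/(-170) + 896*(-1/102) = -2571*(-1/170) - 448/51 = 2571/170 - 448/51 = 3233/510 ≈ 6.3392)
1/Y = 1/(3233/510) = 510/3233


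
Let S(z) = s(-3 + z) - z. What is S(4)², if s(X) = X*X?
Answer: 9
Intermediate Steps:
s(X) = X²
S(z) = (-3 + z)² - z
S(4)² = ((-3 + 4)² - 1*4)² = (1² - 4)² = (1 - 4)² = (-3)² = 9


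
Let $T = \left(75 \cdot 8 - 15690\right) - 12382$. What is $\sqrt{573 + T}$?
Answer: $i \sqrt{26899} \approx 164.01 i$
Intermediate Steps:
$T = -27472$ ($T = \left(600 - 15690\right) - 12382 = -15090 - 12382 = -27472$)
$\sqrt{573 + T} = \sqrt{573 - 27472} = \sqrt{-26899} = i \sqrt{26899}$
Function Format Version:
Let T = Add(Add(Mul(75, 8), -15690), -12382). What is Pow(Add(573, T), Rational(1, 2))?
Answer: Mul(I, Pow(26899, Rational(1, 2))) ≈ Mul(164.01, I)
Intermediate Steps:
T = -27472 (T = Add(Add(600, -15690), -12382) = Add(-15090, -12382) = -27472)
Pow(Add(573, T), Rational(1, 2)) = Pow(Add(573, -27472), Rational(1, 2)) = Pow(-26899, Rational(1, 2)) = Mul(I, Pow(26899, Rational(1, 2)))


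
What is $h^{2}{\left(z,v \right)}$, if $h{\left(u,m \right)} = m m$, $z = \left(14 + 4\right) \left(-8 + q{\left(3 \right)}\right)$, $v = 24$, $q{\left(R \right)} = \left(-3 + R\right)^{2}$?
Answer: $331776$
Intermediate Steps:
$z = -144$ ($z = \left(14 + 4\right) \left(-8 + \left(-3 + 3\right)^{2}\right) = 18 \left(-8 + 0^{2}\right) = 18 \left(-8 + 0\right) = 18 \left(-8\right) = -144$)
$h{\left(u,m \right)} = m^{2}$
$h^{2}{\left(z,v \right)} = \left(24^{2}\right)^{2} = 576^{2} = 331776$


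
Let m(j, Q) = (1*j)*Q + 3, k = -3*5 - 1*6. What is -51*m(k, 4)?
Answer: 4131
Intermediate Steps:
k = -21 (k = -15 - 6 = -21)
m(j, Q) = 3 + Q*j (m(j, Q) = j*Q + 3 = Q*j + 3 = 3 + Q*j)
-51*m(k, 4) = -51*(3 + 4*(-21)) = -51*(3 - 84) = -51*(-81) = 4131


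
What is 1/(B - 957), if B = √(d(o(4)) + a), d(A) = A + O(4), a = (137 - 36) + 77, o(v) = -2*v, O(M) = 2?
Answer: -957/915677 - 2*√43/915677 ≈ -0.0010595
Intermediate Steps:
a = 178 (a = 101 + 77 = 178)
d(A) = 2 + A (d(A) = A + 2 = 2 + A)
B = 2*√43 (B = √((2 - 2*4) + 178) = √((2 - 8) + 178) = √(-6 + 178) = √172 = 2*√43 ≈ 13.115)
1/(B - 957) = 1/(2*√43 - 957) = 1/(-957 + 2*√43)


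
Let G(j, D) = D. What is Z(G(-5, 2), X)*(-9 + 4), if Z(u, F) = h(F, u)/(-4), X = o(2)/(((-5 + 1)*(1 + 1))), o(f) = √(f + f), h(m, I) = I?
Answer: 5/2 ≈ 2.5000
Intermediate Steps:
o(f) = √2*√f (o(f) = √(2*f) = √2*√f)
X = -¼ (X = (√2*√2)/(((-5 + 1)*(1 + 1))) = 2/((-4*2)) = 2/(-8) = 2*(-⅛) = -¼ ≈ -0.25000)
Z(u, F) = -u/4 (Z(u, F) = u/(-4) = u*(-¼) = -u/4)
Z(G(-5, 2), X)*(-9 + 4) = (-¼*2)*(-9 + 4) = -½*(-5) = 5/2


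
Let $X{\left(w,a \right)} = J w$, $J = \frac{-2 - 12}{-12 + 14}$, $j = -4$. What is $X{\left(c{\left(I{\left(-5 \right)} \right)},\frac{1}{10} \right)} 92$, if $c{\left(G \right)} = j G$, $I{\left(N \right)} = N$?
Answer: $-12880$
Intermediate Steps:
$J = -7$ ($J = - \frac{14}{2} = \left(-14\right) \frac{1}{2} = -7$)
$c{\left(G \right)} = - 4 G$
$X{\left(w,a \right)} = - 7 w$
$X{\left(c{\left(I{\left(-5 \right)} \right)},\frac{1}{10} \right)} 92 = - 7 \left(\left(-4\right) \left(-5\right)\right) 92 = \left(-7\right) 20 \cdot 92 = \left(-140\right) 92 = -12880$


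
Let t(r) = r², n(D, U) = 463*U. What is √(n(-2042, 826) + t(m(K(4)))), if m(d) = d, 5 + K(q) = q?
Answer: √382439 ≈ 618.42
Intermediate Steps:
K(q) = -5 + q
√(n(-2042, 826) + t(m(K(4)))) = √(463*826 + (-5 + 4)²) = √(382438 + (-1)²) = √(382438 + 1) = √382439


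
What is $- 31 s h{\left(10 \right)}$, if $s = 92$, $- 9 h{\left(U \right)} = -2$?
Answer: $- \frac{5704}{9} \approx -633.78$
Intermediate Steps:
$h{\left(U \right)} = \frac{2}{9}$ ($h{\left(U \right)} = \left(- \frac{1}{9}\right) \left(-2\right) = \frac{2}{9}$)
$- 31 s h{\left(10 \right)} = \left(-31\right) 92 \cdot \frac{2}{9} = \left(-2852\right) \frac{2}{9} = - \frac{5704}{9}$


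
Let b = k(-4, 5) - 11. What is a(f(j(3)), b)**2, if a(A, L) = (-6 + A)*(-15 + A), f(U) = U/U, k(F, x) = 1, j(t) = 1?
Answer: 4900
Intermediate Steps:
f(U) = 1
b = -10 (b = 1 - 11 = -10)
a(A, L) = (-15 + A)*(-6 + A)
a(f(j(3)), b)**2 = (90 + 1**2 - 21*1)**2 = (90 + 1 - 21)**2 = 70**2 = 4900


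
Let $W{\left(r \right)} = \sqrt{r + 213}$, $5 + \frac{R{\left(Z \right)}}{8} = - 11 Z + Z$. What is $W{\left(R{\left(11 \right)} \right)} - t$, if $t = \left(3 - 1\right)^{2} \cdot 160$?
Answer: $-640 + i \sqrt{707} \approx -640.0 + 26.589 i$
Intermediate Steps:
$t = 640$ ($t = 2^{2} \cdot 160 = 4 \cdot 160 = 640$)
$R{\left(Z \right)} = -40 - 80 Z$ ($R{\left(Z \right)} = -40 + 8 \left(- 11 Z + Z\right) = -40 + 8 \left(- 10 Z\right) = -40 - 80 Z$)
$W{\left(r \right)} = \sqrt{213 + r}$
$W{\left(R{\left(11 \right)} \right)} - t = \sqrt{213 - 920} - 640 = \sqrt{-707} - 640 = i \sqrt{707} - 640 = -640 + i \sqrt{707}$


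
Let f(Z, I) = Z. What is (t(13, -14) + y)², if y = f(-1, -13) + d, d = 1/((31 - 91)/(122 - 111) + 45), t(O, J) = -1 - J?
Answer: 27363361/189225 ≈ 144.61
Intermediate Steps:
d = 11/435 (d = 1/(-60/11 + 45) = 1/(435/11) = 11/435 ≈ 0.025287)
y = -424/435 (y = -1 + 11/435 = -424/435 ≈ -0.97471)
(t(13, -14) + y)² = ((-1 - 1*(-14)) - 424/435)² = ((-1 + 14) - 424/435)² = (13 - 424/435)² = (5231/435)² = 27363361/189225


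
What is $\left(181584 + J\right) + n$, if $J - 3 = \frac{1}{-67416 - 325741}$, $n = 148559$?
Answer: $\frac{129799210921}{393157} \approx 3.3015 \cdot 10^{5}$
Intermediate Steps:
$J = \frac{1179470}{393157}$ ($J = 3 + \frac{1}{-67416 - 325741} = 3 + \frac{1}{-393157} = 3 - \frac{1}{393157} = \frac{1179470}{393157} \approx 3.0$)
$\left(181584 + J\right) + n = \left(181584 + \frac{1179470}{393157}\right) + 148559 = \frac{71392200158}{393157} + 148559 = \frac{129799210921}{393157}$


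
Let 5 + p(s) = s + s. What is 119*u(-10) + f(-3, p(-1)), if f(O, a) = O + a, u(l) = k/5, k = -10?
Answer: -248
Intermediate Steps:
p(s) = -5 + 2*s (p(s) = -5 + (s + s) = -5 + 2*s)
u(l) = -2 (u(l) = -10/5 = -10*1/5 = -2)
119*u(-10) + f(-3, p(-1)) = 119*(-2) + (-3 + (-5 + 2*(-1))) = -238 + (-3 + (-5 - 2)) = -238 + (-3 - 7) = -238 - 10 = -248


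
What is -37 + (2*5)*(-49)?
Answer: -527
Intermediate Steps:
-37 + (2*5)*(-49) = -37 + 10*(-49) = -37 - 490 = -527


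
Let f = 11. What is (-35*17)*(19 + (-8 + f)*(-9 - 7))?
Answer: 17255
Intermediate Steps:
(-35*17)*(19 + (-8 + f)*(-9 - 7)) = (-35*17)*(19 + (-8 + 11)*(-9 - 7)) = -595*(19 + 3*(-16)) = -595*(19 - 48) = -595*(-29) = 17255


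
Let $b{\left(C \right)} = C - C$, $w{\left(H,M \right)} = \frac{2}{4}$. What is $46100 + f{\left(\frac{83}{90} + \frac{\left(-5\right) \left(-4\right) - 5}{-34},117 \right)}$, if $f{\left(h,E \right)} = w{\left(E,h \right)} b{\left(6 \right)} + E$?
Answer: $46217$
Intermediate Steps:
$w{\left(H,M \right)} = \frac{1}{2}$ ($w{\left(H,M \right)} = 2 \cdot \frac{1}{4} = \frac{1}{2}$)
$b{\left(C \right)} = 0$
$f{\left(h,E \right)} = E$ ($f{\left(h,E \right)} = \frac{1}{2} \cdot 0 + E = 0 + E = E$)
$46100 + f{\left(\frac{83}{90} + \frac{\left(-5\right) \left(-4\right) - 5}{-34},117 \right)} = 46100 + 117 = 46217$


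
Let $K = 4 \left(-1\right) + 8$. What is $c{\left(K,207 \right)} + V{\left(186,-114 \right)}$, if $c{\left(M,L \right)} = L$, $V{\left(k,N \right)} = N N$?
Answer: $13203$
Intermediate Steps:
$K = 4$ ($K = -4 + 8 = 4$)
$V{\left(k,N \right)} = N^{2}$
$c{\left(K,207 \right)} + V{\left(186,-114 \right)} = 207 + \left(-114\right)^{2} = 207 + 12996 = 13203$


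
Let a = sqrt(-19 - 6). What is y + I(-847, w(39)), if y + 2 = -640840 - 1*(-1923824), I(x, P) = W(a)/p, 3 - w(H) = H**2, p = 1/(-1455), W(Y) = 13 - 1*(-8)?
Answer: 1252427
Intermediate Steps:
a = 5*I (a = sqrt(-25) = 5*I ≈ 5.0*I)
W(Y) = 21 (W(Y) = 13 + 8 = 21)
p = -1/1455 ≈ -0.00068729
w(H) = 3 - H**2
I(x, P) = -30555 (I(x, P) = 21/(-1/1455) = 21*(-1455) = -30555)
y = 1282982 (y = -2 + (-640840 - 1*(-1923824)) = -2 + (-640840 + 1923824) = -2 + 1282984 = 1282982)
y + I(-847, w(39)) = 1282982 - 30555 = 1252427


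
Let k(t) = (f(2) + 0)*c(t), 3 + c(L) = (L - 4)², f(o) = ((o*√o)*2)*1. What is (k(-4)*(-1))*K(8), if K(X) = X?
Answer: -1952*√2 ≈ -2760.5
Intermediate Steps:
f(o) = 2*o^(3/2) (f(o) = (o^(3/2)*2)*1 = (2*o^(3/2))*1 = 2*o^(3/2))
c(L) = -3 + (-4 + L)² (c(L) = -3 + (L - 4)² = -3 + (-4 + L)²)
k(t) = 4*√2*(-3 + (-4 + t)²) (k(t) = (2*2^(3/2) + 0)*(-3 + (-4 + t)²) = (2*(2*√2) + 0)*(-3 + (-4 + t)²) = (4*√2 + 0)*(-3 + (-4 + t)²) = (4*√2)*(-3 + (-4 + t)²) = 4*√2*(-3 + (-4 + t)²))
(k(-4)*(-1))*K(8) = ((4*√2*(-3 + (-4 - 4)²))*(-1))*8 = ((4*√2*(-3 + (-8)²))*(-1))*8 = ((4*√2*(-3 + 64))*(-1))*8 = ((4*√2*61)*(-1))*8 = ((244*√2)*(-1))*8 = -244*√2*8 = -1952*√2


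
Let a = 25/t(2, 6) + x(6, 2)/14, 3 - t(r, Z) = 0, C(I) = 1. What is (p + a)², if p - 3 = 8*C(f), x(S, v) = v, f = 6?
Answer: 167281/441 ≈ 379.32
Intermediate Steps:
t(r, Z) = 3 (t(r, Z) = 3 - 1*0 = 3 + 0 = 3)
a = 178/21 (a = 25/3 + 2/14 = 25*(⅓) + 2*(1/14) = 25/3 + ⅐ = 178/21 ≈ 8.4762)
p = 11 (p = 3 + 8*1 = 3 + 8 = 11)
(p + a)² = (11 + 178/21)² = (409/21)² = 167281/441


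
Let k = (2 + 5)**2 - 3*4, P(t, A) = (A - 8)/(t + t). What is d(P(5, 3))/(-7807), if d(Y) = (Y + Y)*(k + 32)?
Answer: 69/7807 ≈ 0.0088382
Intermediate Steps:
P(t, A) = (-8 + A)/(2*t) (P(t, A) = (-8 + A)/((2*t)) = (-8 + A)*(1/(2*t)) = (-8 + A)/(2*t))
k = 37 (k = 7**2 - 12 = 49 - 12 = 37)
d(Y) = 138*Y (d(Y) = (Y + Y)*(37 + 32) = (2*Y)*69 = 138*Y)
d(P(5, 3))/(-7807) = (138*((1/2)*(-8 + 3)/5))/(-7807) = (138*((1/2)*(1/5)*(-5)))*(-1/7807) = (138*(-1/2))*(-1/7807) = -69*(-1/7807) = 69/7807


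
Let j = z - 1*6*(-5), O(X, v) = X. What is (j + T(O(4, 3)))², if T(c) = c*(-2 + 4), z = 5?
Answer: 1849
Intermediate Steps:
T(c) = 2*c (T(c) = c*2 = 2*c)
j = 35 (j = 5 - 1*6*(-5) = 5 - 6*(-5) = 5 + 30 = 35)
(j + T(O(4, 3)))² = (35 + 2*4)² = (35 + 8)² = 43² = 1849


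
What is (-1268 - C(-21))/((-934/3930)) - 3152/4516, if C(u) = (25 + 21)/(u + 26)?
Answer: 2833081046/527243 ≈ 5373.4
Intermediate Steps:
C(u) = 46/(26 + u)
(-1268 - C(-21))/((-934/3930)) - 3152/4516 = (-1268 - 46/(26 - 21))/((-934/3930)) - 3152/4516 = (-1268 - 46/5)/((-934*1/3930)) - 3152*1/4516 = (-1268 - 46/5)/(-467/1965) - 788/1129 = (-1268 - 1*46/5)*(-1965/467) - 788/1129 = (-1268 - 46/5)*(-1965/467) - 788/1129 = -6386/5*(-1965/467) - 788/1129 = 2509698/467 - 788/1129 = 2833081046/527243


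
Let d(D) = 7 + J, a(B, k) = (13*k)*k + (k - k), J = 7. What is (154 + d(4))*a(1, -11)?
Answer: 264264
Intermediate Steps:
a(B, k) = 13*k² (a(B, k) = 13*k² + 0 = 13*k²)
d(D) = 14 (d(D) = 7 + 7 = 14)
(154 + d(4))*a(1, -11) = (154 + 14)*(13*(-11)²) = 168*(13*121) = 168*1573 = 264264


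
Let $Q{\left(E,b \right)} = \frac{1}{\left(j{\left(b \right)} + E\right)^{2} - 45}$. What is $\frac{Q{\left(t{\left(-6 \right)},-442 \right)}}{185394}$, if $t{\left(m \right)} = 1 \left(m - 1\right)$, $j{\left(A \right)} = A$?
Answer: $\frac{1}{37367273064} \approx 2.6761 \cdot 10^{-11}$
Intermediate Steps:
$t{\left(m \right)} = -1 + m$ ($t{\left(m \right)} = 1 \left(-1 + m\right) = -1 + m$)
$Q{\left(E,b \right)} = \frac{1}{-45 + \left(E + b\right)^{2}}$ ($Q{\left(E,b \right)} = \frac{1}{\left(b + E\right)^{2} - 45} = \frac{1}{\left(E + b\right)^{2} - 45} = \frac{1}{-45 + \left(E + b\right)^{2}}$)
$\frac{Q{\left(t{\left(-6 \right)},-442 \right)}}{185394} = \frac{1}{\left(-45 + \left(\left(-1 - 6\right) - 442\right)^{2}\right) 185394} = \frac{1}{-45 + \left(-7 - 442\right)^{2}} \cdot \frac{1}{185394} = \frac{1}{-45 + \left(-449\right)^{2}} \cdot \frac{1}{185394} = \frac{1}{-45 + 201601} \cdot \frac{1}{185394} = \frac{1}{201556} \cdot \frac{1}{185394} = \frac{1}{37367273064}$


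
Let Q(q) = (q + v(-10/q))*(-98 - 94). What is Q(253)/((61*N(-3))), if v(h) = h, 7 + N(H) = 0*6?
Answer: 12287808/108031 ≈ 113.74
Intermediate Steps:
N(H) = -7 (N(H) = -7 + 0*6 = -7 + 0 = -7)
Q(q) = -192*q + 1920/q (Q(q) = (q - 10/q)*(-98 - 94) = (q - 10/q)*(-192) = -192*q + 1920/q)
Q(253)/((61*N(-3))) = (-192*253 + 1920/253)/((61*(-7))) = (-48576 + 1920*(1/253))/(-427) = (-48576 + 1920/253)*(-1/427) = -12287808/253*(-1/427) = 12287808/108031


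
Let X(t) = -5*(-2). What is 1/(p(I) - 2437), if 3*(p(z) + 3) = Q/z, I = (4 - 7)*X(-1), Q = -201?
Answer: -30/73133 ≈ -0.00041021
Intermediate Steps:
X(t) = 10
I = -30 (I = (4 - 7)*10 = -3*10 = -30)
p(z) = -3 - 67/z (p(z) = -3 + (-201/z)/3 = -3 - 67/z)
1/(p(I) - 2437) = 1/((-3 - 67/(-30)) - 2437) = 1/((-3 - 67*(-1/30)) - 2437) = 1/((-3 + 67/30) - 2437) = 1/(-23/30 - 2437) = 1/(-73133/30) = -30/73133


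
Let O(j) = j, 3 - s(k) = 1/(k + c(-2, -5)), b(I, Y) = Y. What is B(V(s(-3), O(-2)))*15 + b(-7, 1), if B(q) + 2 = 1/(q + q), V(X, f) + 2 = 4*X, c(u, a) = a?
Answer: -198/7 ≈ -28.286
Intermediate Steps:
s(k) = 3 - 1/(-5 + k) (s(k) = 3 - 1/(k - 5) = 3 - 1/(-5 + k))
V(X, f) = -2 + 4*X
B(q) = -2 + 1/(2*q) (B(q) = -2 + 1/(q + q) = -2 + 1/(2*q))
B(V(s(-3), O(-2)))*15 + b(-7, 1) = (-2 + 1/(2*(-2 + 4*((-16 + 3*(-3))/(-5 - 3)))))*15 + 1 = (-2 + 1/(2*(-2 + 4*((-16 - 9)/(-8)))))*15 + 1 = (-2 + 1/(2*(-2 + 4*(-1/8*(-25)))))*15 + 1 = (-2 + 1/(2*(-2 + 4*(25/8))))*15 + 1 = (-2 + 1/(2*(-2 + 25/2)))*15 + 1 = (-2 + 1/(2*(21/2)))*15 + 1 = (-2 + (1/2)*(2/21))*15 + 1 = (-2 + 1/21)*15 + 1 = -41/21*15 + 1 = -205/7 + 1 = -198/7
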